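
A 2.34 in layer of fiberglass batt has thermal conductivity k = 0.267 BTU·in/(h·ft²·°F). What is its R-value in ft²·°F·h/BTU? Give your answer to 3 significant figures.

R = L/k = 2.34/0.267 = 8.764 ft²·°F·h/BTU

8.76 ft²·°F·h/BTU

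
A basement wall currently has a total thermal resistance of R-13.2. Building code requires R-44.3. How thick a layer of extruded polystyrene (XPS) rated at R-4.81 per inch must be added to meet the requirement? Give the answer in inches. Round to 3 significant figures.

ΔR = 44.3 − 13.2 = 31.1 ft²·°F·h/BTU
L = ΔR / (R/in) = 31.1/4.81 = 6.466 in

6.47 in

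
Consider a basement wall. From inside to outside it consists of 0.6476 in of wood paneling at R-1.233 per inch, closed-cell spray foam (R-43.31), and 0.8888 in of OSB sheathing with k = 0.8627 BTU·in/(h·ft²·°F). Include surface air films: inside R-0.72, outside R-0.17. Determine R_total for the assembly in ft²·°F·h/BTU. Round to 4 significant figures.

0.6476 × 1.233 = 0.79849
0.8888/0.8627 = 1.0303
R_total = 0.72 + 0.79849 + 43.31 + 1.0303 + 0.17 = 46.029 ft²·°F·h/BTU

46.03 ft²·°F·h/BTU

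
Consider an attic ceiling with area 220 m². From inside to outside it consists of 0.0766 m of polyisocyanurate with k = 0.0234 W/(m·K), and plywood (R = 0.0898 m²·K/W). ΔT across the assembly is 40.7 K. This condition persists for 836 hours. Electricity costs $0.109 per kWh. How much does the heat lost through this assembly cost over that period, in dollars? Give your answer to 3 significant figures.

243 dollars

0.0766/0.0234 = 3.274
R_total = 3.274 + 0.0898 = 3.363 m²·K/W
Q = 220 × 40.7 / 3.363 = 2662 W
E = 2662 W × 836 h / 1000 = 2226 kWh
Cost = 2226 × 0.109 = $242.6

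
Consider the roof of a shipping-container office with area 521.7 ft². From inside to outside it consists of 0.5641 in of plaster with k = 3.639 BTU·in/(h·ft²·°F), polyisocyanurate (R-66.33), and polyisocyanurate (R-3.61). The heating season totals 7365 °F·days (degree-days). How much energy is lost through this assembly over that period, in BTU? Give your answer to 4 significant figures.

1316000 BTU

0.5641/3.639 = 0.15502
R_total = 0.15502 + 66.33 + 3.61 = 70.095 ft²·°F·h/BTU
E = A × HDD × 24 / R = 521.7 × 7365 × 24 / 70.095 = 1315600 BTU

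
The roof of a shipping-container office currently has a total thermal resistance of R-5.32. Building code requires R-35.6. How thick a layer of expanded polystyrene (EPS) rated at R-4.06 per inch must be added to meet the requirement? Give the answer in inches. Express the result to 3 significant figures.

7.46 in

ΔR = 35.6 − 5.32 = 30.28 ft²·°F·h/BTU
L = ΔR / (R/in) = 30.28/4.06 = 7.458 in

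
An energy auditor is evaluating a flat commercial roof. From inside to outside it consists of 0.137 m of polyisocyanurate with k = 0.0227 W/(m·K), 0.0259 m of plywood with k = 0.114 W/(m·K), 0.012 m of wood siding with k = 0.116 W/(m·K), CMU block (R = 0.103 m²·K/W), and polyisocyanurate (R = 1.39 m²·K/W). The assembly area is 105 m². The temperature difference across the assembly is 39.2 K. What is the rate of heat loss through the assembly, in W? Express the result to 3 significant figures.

524 W

0.137/0.0227 = 6.035
0.0259/0.114 = 0.2272
0.012/0.116 = 0.1034
R_total = 6.035 + 0.2272 + 0.1034 + 0.103 + 1.39 = 7.859 m²·K/W
Q = A·ΔT/R = 105 × 39.2 / 7.859 = 523.7 W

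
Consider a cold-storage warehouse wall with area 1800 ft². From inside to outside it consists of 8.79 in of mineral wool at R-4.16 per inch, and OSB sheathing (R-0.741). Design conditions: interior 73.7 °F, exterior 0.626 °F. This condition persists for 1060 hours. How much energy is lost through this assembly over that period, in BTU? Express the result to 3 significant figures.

8.79 × 4.16 = 36.57
R_total = 36.57 + 0.741 = 37.31 ft²·°F·h/BTU
Q = 1800 × (73.7 − 0.626) / 37.31 = 3526 BTU/h
E = 3526 × 1060 = 3737000 BTU

3740000 BTU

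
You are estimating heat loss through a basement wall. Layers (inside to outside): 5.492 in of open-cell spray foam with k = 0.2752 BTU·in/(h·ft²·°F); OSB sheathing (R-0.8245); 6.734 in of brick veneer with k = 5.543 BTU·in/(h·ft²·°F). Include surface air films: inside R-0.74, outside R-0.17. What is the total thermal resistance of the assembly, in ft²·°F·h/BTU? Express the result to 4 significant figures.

22.91 ft²·°F·h/BTU

5.492/0.2752 = 19.956
6.734/5.543 = 1.2149
R_total = 0.74 + 19.956 + 0.8245 + 1.2149 + 0.17 = 22.906 ft²·°F·h/BTU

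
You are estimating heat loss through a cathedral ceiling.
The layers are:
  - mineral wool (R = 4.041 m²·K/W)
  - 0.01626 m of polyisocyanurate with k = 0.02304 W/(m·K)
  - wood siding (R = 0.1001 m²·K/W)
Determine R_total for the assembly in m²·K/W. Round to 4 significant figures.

0.01626/0.02304 = 0.70573
R_total = 4.041 + 0.70573 + 0.1001 = 4.8468 m²·K/W

4.847 m²·K/W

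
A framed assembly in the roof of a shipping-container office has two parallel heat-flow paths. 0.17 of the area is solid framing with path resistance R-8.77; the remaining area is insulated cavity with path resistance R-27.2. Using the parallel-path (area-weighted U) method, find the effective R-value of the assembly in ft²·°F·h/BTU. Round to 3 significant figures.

U_eff = 0.83/27.2 + 0.17/8.77 = 0.03051 + 0.01938 = 0.0499
R_eff = 1/U_eff = 20.04 ft²·°F·h/BTU

20.0 ft²·°F·h/BTU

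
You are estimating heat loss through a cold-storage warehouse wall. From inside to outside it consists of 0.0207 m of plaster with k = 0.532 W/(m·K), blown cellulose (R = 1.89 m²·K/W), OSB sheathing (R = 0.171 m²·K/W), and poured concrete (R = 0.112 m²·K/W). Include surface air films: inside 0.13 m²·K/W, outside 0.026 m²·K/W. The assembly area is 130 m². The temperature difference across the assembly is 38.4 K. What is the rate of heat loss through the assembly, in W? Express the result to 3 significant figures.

2110 W

0.0207/0.532 = 0.03891
R_total = 0.13 + 0.03891 + 1.89 + 0.171 + 0.112 + 0.026 = 2.368 m²·K/W
Q = A·ΔT/R = 130 × 38.4 / 2.368 = 2108 W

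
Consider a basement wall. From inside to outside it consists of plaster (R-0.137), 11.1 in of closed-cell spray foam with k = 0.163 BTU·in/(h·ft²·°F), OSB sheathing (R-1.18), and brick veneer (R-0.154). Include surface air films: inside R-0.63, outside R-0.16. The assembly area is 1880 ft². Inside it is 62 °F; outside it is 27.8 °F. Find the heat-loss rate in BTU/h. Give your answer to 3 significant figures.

914 BTU/h

11.1/0.163 = 68.1
R_total = 0.63 + 0.137 + 68.1 + 1.18 + 0.154 + 0.16 = 70.36 ft²·°F·h/BTU
Q = A·ΔT/R = 1880 × (62 − 27.8) / 70.36 = 913.8 BTU/h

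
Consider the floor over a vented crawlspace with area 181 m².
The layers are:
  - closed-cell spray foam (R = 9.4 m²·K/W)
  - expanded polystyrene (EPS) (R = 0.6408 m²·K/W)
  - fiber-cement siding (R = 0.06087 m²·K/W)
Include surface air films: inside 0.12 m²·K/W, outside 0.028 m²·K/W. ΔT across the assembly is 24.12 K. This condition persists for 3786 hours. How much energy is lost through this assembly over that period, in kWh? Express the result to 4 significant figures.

1613 kWh

R_total = 0.12 + 9.4 + 0.6408 + 0.06087 + 0.028 = 10.25 m²·K/W
Q = 181 × 24.12 / 10.25 = 425.94 W
E = 425.94 W × 3786 h / 1000 = 1612.6 kWh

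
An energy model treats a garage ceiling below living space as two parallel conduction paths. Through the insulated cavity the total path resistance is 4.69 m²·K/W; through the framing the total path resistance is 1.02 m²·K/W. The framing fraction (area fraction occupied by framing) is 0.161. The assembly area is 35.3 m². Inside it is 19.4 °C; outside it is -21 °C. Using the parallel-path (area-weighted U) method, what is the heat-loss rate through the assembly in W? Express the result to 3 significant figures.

U_eff = 0.839/4.69 + 0.161/1.02 = 0.1789 + 0.1578 = 0.3367
R_eff = 1/U_eff = 2.97 m²·K/W
Q = 35.3 × (19.4 − (-21)) / 2.97 = 480.2 W

480 W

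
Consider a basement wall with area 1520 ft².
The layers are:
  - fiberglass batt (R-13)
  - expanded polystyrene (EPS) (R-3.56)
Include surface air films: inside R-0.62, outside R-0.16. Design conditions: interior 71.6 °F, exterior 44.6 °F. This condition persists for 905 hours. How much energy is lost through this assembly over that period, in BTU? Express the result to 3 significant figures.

R_total = 0.62 + 13 + 3.56 + 0.16 = 17.34 ft²·°F·h/BTU
Q = 1520 × (71.6 − 44.6) / 17.34 = 2367 BTU/h
E = 2367 × 905 = 2142000 BTU

2140000 BTU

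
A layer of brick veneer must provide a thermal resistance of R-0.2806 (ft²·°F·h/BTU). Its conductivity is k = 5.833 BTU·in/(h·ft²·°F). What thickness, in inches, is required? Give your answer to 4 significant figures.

L = R × k = 0.2806 × 5.833 = 1.6367 in

1.637 in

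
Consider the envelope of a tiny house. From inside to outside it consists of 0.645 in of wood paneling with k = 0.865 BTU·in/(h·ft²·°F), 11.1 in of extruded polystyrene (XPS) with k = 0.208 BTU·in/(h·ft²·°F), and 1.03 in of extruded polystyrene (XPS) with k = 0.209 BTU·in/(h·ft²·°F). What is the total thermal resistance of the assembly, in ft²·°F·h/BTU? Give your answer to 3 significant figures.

0.645/0.865 = 0.7457
11.1/0.208 = 53.37
1.03/0.209 = 4.928
R_total = 0.7457 + 53.37 + 4.928 = 59.04 ft²·°F·h/BTU

59.0 ft²·°F·h/BTU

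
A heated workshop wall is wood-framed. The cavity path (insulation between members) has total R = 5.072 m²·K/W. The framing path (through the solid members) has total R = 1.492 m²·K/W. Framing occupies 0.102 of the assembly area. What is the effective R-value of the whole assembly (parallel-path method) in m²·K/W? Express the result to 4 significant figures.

U_eff = 0.898/5.072 + 0.102/1.492 = 0.17705 + 0.068365 = 0.24542
R_eff = 1/U_eff = 4.0747 m²·K/W

4.075 m²·K/W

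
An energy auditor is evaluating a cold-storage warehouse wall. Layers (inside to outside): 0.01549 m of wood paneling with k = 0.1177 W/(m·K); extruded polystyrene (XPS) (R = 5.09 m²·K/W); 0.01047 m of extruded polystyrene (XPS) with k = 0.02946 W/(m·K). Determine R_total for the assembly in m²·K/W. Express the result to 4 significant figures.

5.577 m²·K/W

0.01549/0.1177 = 0.13161
0.01047/0.02946 = 0.3554
R_total = 0.13161 + 5.09 + 0.3554 = 5.577 m²·K/W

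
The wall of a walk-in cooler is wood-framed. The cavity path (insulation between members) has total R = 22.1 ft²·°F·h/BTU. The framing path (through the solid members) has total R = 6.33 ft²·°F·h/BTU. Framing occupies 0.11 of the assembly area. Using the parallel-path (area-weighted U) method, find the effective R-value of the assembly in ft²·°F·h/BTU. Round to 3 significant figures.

U_eff = 0.89/22.1 + 0.11/6.33 = 0.04027 + 0.01738 = 0.05765
R_eff = 1/U_eff = 17.35 ft²·°F·h/BTU

17.3 ft²·°F·h/BTU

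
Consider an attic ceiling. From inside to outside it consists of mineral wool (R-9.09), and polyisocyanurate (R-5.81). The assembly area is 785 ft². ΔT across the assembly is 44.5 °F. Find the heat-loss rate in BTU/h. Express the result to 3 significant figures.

2340 BTU/h

R_total = 9.09 + 5.81 = 14.9 ft²·°F·h/BTU
Q = A·ΔT/R = 785 × 44.5 / 14.9 = 2344 BTU/h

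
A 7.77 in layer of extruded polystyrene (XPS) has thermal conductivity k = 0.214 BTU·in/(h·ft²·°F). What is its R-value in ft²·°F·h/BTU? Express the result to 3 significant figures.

36.3 ft²·°F·h/BTU

R = L/k = 7.77/0.214 = 36.31 ft²·°F·h/BTU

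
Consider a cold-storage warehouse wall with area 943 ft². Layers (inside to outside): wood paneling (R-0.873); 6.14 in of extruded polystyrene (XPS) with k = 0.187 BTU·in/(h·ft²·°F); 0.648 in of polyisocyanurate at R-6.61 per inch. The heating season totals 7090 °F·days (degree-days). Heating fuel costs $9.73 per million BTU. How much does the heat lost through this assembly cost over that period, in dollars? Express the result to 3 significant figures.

41.1 dollars

6.14/0.187 = 32.83
0.648 × 6.61 = 4.283
R_total = 0.873 + 32.83 + 4.283 = 37.99 ft²·°F·h/BTU
E = A × HDD × 24 / R = 943 × 7090 × 24 / 37.99 = 4224000 BTU
Cost = 4224000/10⁶ × 9.73 = $41.1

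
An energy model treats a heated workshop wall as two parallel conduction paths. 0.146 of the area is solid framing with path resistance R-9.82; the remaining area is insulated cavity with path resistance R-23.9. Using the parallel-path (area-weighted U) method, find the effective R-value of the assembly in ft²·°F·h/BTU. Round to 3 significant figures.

19.8 ft²·°F·h/BTU

U_eff = 0.854/23.9 + 0.146/9.82 = 0.03573 + 0.01487 = 0.0506
R_eff = 1/U_eff = 19.76 ft²·°F·h/BTU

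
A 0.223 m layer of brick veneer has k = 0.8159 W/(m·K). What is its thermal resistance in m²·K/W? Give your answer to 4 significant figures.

R = L/k = 0.223/0.8159 = 0.27332 m²·K/W

0.2733 m²·K/W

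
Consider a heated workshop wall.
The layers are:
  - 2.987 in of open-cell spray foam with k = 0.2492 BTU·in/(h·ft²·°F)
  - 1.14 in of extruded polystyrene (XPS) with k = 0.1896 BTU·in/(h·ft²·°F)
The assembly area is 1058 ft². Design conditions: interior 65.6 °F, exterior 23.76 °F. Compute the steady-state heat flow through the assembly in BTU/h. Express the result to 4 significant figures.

2.987/0.2492 = 11.986
1.14/0.1896 = 6.0127
R_total = 11.986 + 6.0127 = 17.999 ft²·°F·h/BTU
Q = A·ΔT/R = 1058 × (65.6 − 23.76) / 17.999 = 2459.4 BTU/h

2459 BTU/h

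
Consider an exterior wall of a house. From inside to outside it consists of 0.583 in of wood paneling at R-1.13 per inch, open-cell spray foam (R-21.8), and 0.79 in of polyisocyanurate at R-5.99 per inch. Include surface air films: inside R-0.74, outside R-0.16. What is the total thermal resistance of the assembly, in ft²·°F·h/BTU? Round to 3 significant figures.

28.1 ft²·°F·h/BTU

0.583 × 1.13 = 0.6588
0.79 × 5.99 = 4.732
R_total = 0.74 + 0.6588 + 21.8 + 4.732 + 0.16 = 28.09 ft²·°F·h/BTU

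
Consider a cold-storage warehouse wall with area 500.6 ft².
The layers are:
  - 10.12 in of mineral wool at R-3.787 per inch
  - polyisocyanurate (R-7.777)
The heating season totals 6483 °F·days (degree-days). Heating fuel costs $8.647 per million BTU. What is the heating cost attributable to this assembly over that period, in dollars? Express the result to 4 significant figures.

10.12 × 3.787 = 38.324
R_total = 38.324 + 7.777 = 46.101 ft²·°F·h/BTU
E = A × HDD × 24 / R = 500.6 × 6483 × 24 / 46.101 = 1689500 BTU
Cost = 1689500/10⁶ × 8.647 = $14.609

14.61 dollars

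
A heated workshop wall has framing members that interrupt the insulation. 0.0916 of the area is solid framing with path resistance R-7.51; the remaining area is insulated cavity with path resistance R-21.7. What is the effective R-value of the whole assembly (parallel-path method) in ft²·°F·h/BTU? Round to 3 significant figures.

U_eff = 0.9084/21.7 + 0.0916/7.51 = 0.04186 + 0.0122 = 0.05406
R_eff = 1/U_eff = 18.5 ft²·°F·h/BTU

18.5 ft²·°F·h/BTU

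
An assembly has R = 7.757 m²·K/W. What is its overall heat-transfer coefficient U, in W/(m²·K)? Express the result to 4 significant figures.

U = 1/R = 1/7.757 = 0.12892

0.1289 W/(m²·K)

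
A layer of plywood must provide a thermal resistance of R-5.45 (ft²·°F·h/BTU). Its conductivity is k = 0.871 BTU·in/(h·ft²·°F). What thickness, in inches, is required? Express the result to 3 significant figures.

L = R × k = 5.45 × 0.871 = 4.747 in

4.75 in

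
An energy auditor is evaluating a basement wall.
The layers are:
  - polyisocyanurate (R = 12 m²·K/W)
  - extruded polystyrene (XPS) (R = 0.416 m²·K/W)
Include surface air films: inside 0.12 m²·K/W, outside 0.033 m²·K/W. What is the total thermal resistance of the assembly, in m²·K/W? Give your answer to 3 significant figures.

12.6 m²·K/W

R_total = 0.12 + 12 + 0.416 + 0.033 = 12.57 m²·K/W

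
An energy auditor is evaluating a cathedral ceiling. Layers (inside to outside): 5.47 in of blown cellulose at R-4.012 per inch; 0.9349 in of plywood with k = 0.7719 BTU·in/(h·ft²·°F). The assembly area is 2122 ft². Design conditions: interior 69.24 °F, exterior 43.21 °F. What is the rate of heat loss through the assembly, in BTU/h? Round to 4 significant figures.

2385 BTU/h

5.47 × 4.012 = 21.946
0.9349/0.7719 = 1.2112
R_total = 21.946 + 1.2112 = 23.157 ft²·°F·h/BTU
Q = A·ΔT/R = 2122 × (69.24 − 43.21) / 23.157 = 2385.3 BTU/h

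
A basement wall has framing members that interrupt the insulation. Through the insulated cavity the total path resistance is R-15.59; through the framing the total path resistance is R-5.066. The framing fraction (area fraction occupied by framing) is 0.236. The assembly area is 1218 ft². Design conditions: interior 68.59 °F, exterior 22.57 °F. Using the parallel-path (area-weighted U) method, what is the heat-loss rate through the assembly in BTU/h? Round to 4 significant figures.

U_eff = 0.764/15.59 + 0.236/5.066 = 0.049006 + 0.046585 = 0.095591
R_eff = 1/U_eff = 10.461 ft²·°F·h/BTU
Q = 1218 × (68.59 − 22.57) / 10.461 = 5358.1 BTU/h

5358 BTU/h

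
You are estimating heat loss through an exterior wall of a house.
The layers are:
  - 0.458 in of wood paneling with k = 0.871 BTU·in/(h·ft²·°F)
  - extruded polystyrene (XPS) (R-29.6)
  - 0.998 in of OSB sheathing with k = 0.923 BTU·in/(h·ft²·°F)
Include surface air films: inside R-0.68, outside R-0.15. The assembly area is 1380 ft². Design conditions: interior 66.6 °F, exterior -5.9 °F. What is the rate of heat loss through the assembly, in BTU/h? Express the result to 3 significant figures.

3120 BTU/h

0.458/0.871 = 0.5258
0.998/0.923 = 1.081
R_total = 0.68 + 0.5258 + 29.6 + 1.081 + 0.15 = 32.04 ft²·°F·h/BTU
Q = A·ΔT/R = 1380 × (66.6 − (-5.9)) / 32.04 = 3123 BTU/h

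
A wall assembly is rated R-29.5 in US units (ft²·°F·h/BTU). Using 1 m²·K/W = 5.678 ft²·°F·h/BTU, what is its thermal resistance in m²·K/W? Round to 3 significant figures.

R_SI = 29.5/5.678 = 5.195

5.20 m²·K/W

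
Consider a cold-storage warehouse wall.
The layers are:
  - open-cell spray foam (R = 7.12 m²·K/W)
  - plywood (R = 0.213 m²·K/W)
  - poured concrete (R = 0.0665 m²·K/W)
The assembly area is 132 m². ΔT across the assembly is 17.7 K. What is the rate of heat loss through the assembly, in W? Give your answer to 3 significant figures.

316 W

R_total = 7.12 + 0.213 + 0.0665 = 7.399 m²·K/W
Q = A·ΔT/R = 132 × 17.7 / 7.399 = 315.8 W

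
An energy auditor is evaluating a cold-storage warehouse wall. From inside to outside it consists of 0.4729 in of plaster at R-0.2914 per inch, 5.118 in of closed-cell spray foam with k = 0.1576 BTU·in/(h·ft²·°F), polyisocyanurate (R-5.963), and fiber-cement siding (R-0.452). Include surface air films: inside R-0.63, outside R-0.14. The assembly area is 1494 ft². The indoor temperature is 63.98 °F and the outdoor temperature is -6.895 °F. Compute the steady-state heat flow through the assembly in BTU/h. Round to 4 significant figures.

2661 BTU/h

0.4729 × 0.2914 = 0.1378
5.118/0.1576 = 32.475
R_total = 0.63 + 0.1378 + 32.475 + 5.963 + 0.452 + 0.14 = 39.797 ft²·°F·h/BTU
Q = A·ΔT/R = 1494 × (63.98 − (-6.895)) / 39.797 = 2660.7 BTU/h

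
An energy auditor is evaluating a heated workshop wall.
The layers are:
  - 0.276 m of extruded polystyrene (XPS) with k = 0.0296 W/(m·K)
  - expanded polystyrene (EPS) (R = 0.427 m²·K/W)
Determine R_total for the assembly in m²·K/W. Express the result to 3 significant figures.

9.75 m²·K/W

0.276/0.0296 = 9.324
R_total = 9.324 + 0.427 = 9.751 m²·K/W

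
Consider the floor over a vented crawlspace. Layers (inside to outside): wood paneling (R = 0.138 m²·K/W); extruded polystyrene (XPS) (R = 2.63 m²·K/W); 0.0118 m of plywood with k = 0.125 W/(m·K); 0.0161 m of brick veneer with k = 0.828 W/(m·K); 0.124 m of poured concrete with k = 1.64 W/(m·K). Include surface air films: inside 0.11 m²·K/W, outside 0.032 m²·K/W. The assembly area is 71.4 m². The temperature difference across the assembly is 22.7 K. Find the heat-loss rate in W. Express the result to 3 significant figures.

0.0118/0.125 = 0.0944
0.0161/0.828 = 0.01944
0.124/1.64 = 0.07561
R_total = 0.11 + 0.138 + 2.63 + 0.0944 + 0.01944 + 0.07561 + 0.032 = 3.099 m²·K/W
Q = A·ΔT/R = 71.4 × 22.7 / 3.099 = 522.9 W

523 W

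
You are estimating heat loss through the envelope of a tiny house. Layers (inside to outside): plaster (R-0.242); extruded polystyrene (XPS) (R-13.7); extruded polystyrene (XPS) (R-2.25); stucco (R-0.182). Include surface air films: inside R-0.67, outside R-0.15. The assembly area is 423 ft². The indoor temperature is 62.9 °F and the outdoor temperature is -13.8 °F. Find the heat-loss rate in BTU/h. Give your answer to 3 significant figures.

R_total = 0.67 + 0.242 + 13.7 + 2.25 + 0.182 + 0.15 = 17.19 ft²·°F·h/BTU
Q = A·ΔT/R = 423 × (62.9 − (-13.8)) / 17.19 = 1887 BTU/h

1890 BTU/h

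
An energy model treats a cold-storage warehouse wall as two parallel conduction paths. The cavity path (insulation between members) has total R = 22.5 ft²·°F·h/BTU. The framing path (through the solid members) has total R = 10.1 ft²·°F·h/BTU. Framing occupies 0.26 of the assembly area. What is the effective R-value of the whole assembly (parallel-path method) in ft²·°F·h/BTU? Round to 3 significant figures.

17.1 ft²·°F·h/BTU

U_eff = 0.74/22.5 + 0.26/10.1 = 0.03289 + 0.02574 = 0.05863
R_eff = 1/U_eff = 17.06 ft²·°F·h/BTU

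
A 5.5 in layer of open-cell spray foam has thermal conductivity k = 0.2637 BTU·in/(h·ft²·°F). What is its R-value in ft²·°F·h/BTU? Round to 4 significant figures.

20.86 ft²·°F·h/BTU

R = L/k = 5.5/0.2637 = 20.857 ft²·°F·h/BTU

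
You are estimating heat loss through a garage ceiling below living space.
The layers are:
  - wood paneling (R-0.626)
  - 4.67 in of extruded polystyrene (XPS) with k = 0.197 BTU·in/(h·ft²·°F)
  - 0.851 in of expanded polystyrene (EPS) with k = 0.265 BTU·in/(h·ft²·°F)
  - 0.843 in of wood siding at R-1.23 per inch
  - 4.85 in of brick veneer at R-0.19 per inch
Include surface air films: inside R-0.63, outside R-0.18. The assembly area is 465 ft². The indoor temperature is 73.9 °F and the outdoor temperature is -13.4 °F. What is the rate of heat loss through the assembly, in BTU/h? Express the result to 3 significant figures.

1340 BTU/h

4.67/0.197 = 23.71
0.851/0.265 = 3.211
0.843 × 1.23 = 1.037
4.85 × 0.19 = 0.9215
R_total = 0.63 + 0.626 + 23.71 + 3.211 + 1.037 + 0.9215 + 0.18 = 30.31 ft²·°F·h/BTU
Q = A·ΔT/R = 465 × (73.9 − (-13.4)) / 30.31 = 1339 BTU/h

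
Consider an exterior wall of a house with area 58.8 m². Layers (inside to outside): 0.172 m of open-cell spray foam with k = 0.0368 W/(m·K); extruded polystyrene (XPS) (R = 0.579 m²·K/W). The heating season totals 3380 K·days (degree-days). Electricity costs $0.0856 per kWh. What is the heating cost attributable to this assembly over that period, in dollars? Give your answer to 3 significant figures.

77.7 dollars

0.172/0.0368 = 4.674
R_total = 4.674 + 0.579 = 5.253 m²·K/W
E = A × HDD × 24 / R / 1000 = 58.8 × 3380 × 24 / 5.253 / 1000 = 908 kWh
Cost = 908 × 0.0856 = $77.73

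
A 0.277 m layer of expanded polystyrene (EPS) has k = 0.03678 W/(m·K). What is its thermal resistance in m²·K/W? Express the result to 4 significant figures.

R = L/k = 0.277/0.03678 = 7.5313 m²·K/W

7.531 m²·K/W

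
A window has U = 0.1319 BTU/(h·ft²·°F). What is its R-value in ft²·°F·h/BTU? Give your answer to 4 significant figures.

7.582 ft²·°F·h/BTU

R = 1/U = 1/0.1319 = 7.5815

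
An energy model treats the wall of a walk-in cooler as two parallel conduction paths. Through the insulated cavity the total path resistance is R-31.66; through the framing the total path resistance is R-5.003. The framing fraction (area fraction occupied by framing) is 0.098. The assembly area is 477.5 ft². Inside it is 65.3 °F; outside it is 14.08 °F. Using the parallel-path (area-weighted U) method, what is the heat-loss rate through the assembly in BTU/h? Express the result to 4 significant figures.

U_eff = 0.902/31.66 + 0.098/5.003 = 0.02849 + 0.019588 = 0.048078
R_eff = 1/U_eff = 20.799 ft²·°F·h/BTU
Q = 477.5 × (65.3 − 14.08) / 20.799 = 1175.9 BTU/h

1176 BTU/h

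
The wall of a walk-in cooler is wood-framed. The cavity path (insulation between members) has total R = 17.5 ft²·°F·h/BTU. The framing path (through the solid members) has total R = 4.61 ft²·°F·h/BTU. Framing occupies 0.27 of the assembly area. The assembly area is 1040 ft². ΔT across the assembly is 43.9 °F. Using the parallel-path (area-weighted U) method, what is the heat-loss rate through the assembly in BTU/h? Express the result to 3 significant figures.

U_eff = 0.73/17.5 + 0.27/4.61 = 0.04171 + 0.05857 = 0.1003
R_eff = 1/U_eff = 9.972 ft²·°F·h/BTU
Q = 1040 × 43.9 / 9.972 = 4579 BTU/h

4580 BTU/h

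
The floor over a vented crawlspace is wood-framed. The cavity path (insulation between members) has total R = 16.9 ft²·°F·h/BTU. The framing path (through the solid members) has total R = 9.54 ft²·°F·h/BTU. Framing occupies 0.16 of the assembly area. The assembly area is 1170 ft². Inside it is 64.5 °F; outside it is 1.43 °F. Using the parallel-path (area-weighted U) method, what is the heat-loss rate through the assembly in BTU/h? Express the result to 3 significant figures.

4910 BTU/h

U_eff = 0.84/16.9 + 0.16/9.54 = 0.0497 + 0.01677 = 0.06648
R_eff = 1/U_eff = 15.04 ft²·°F·h/BTU
Q = 1170 × (64.5 − 1.43) / 15.04 = 4905 BTU/h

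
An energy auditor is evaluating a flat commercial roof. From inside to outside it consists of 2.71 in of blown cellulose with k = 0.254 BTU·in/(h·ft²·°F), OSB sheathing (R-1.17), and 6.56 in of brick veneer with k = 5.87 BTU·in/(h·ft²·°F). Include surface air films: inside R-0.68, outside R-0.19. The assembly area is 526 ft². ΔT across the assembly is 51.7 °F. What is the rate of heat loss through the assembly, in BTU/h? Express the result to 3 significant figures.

1970 BTU/h

2.71/0.254 = 10.67
6.56/5.87 = 1.118
R_total = 0.68 + 10.67 + 1.17 + 1.118 + 0.19 = 13.83 ft²·°F·h/BTU
Q = A·ΔT/R = 526 × 51.7 / 13.83 = 1967 BTU/h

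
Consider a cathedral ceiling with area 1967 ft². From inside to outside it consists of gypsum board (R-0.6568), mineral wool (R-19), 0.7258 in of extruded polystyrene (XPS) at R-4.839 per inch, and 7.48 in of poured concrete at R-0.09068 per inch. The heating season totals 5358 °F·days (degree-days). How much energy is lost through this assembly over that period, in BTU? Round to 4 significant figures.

0.7258 × 4.839 = 3.5121
7.48 × 0.09068 = 0.67829
R_total = 0.6568 + 19 + 3.5121 + 0.67829 = 23.847 ft²·°F·h/BTU
E = A × HDD × 24 / R = 1967 × 5358 × 24 / 23.847 = 10607000 BTU

10610000 BTU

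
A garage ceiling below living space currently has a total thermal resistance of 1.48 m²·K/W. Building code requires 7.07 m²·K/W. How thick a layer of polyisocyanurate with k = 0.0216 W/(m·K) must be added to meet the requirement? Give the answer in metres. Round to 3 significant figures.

ΔR = 7.07 − 1.48 = 5.59 m²·K/W
L = ΔR × k = 5.59 × 0.0216 = 0.1207 m

0.121 m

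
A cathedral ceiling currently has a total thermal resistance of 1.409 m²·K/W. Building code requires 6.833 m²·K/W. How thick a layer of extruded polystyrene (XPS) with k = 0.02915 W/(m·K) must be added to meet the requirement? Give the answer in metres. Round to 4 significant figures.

0.1581 m

ΔR = 6.833 − 1.409 = 5.424 m²·K/W
L = ΔR × k = 5.424 × 0.02915 = 0.15811 m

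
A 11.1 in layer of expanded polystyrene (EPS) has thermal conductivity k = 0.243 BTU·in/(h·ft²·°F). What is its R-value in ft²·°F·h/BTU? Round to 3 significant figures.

R = L/k = 11.1/0.243 = 45.68 ft²·°F·h/BTU

45.7 ft²·°F·h/BTU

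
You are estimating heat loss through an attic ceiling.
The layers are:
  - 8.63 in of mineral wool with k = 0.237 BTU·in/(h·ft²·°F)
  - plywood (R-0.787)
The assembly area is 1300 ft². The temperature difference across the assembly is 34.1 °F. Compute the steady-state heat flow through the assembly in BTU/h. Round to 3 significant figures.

1190 BTU/h

8.63/0.237 = 36.41
R_total = 36.41 + 0.787 = 37.2 ft²·°F·h/BTU
Q = A·ΔT/R = 1300 × 34.1 / 37.2 = 1192 BTU/h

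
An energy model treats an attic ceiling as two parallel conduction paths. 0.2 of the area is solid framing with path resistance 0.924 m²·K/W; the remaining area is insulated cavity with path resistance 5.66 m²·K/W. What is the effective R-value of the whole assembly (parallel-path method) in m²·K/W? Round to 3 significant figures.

2.79 m²·K/W

U_eff = 0.8/5.66 + 0.2/0.924 = 0.1413 + 0.2165 = 0.3578
R_eff = 1/U_eff = 2.795 m²·K/W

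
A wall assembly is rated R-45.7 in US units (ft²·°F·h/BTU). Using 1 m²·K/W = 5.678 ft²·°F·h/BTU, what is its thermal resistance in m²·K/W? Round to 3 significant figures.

R_SI = 45.7/5.678 = 8.049

8.05 m²·K/W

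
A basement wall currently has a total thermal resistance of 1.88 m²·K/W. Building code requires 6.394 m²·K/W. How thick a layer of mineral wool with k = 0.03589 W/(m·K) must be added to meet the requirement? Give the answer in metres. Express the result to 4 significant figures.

0.1620 m

ΔR = 6.394 − 1.88 = 4.514 m²·K/W
L = ΔR × k = 4.514 × 0.03589 = 0.16201 m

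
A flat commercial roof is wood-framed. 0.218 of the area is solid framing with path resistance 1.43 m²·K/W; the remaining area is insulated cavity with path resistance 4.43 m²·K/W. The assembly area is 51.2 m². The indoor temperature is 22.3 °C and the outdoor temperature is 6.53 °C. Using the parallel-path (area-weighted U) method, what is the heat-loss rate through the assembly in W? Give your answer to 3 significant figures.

U_eff = 0.782/4.43 + 0.218/1.43 = 0.1765 + 0.1524 = 0.329
R_eff = 1/U_eff = 3.04 m²·K/W
Q = 51.2 × (22.3 − 6.53) / 3.04 = 265.6 W

266 W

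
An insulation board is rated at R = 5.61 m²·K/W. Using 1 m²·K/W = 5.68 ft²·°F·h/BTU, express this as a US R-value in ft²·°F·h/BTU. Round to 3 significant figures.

R_US = 5.61 × 5.68 = 31.86

31.9 ft²·°F·h/BTU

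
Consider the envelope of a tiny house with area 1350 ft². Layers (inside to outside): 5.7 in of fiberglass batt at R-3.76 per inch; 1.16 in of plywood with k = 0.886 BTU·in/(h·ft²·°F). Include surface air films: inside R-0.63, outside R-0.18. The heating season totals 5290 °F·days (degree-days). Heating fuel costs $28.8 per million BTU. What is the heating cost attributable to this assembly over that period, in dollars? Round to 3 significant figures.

210 dollars

5.7 × 3.76 = 21.43
1.16/0.886 = 1.309
R_total = 0.63 + 21.43 + 1.309 + 0.18 = 23.55 ft²·°F·h/BTU
E = A × HDD × 24 / R = 1350 × 5290 × 24 / 23.55 = 7278000 BTU
Cost = 7278000/10⁶ × 28.8 = $209.6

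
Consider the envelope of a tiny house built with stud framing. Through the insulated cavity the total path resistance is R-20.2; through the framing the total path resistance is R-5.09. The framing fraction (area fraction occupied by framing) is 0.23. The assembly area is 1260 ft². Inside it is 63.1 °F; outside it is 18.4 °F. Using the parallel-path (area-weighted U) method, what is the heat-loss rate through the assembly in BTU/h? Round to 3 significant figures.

4690 BTU/h

U_eff = 0.77/20.2 + 0.23/5.09 = 0.03812 + 0.04519 = 0.08331
R_eff = 1/U_eff = 12 ft²·°F·h/BTU
Q = 1260 × (63.1 − 18.4) / 12 = 4692 BTU/h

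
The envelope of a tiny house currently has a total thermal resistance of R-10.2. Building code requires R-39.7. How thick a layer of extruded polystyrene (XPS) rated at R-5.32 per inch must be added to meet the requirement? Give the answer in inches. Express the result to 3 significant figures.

5.55 in

ΔR = 39.7 − 10.2 = 29.5 ft²·°F·h/BTU
L = ΔR / (R/in) = 29.5/5.32 = 5.545 in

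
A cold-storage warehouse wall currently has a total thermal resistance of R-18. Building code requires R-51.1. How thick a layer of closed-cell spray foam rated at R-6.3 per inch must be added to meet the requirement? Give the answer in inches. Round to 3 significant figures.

ΔR = 51.1 − 18 = 33.1 ft²·°F·h/BTU
L = ΔR / (R/in) = 33.1/6.3 = 5.254 in

5.25 in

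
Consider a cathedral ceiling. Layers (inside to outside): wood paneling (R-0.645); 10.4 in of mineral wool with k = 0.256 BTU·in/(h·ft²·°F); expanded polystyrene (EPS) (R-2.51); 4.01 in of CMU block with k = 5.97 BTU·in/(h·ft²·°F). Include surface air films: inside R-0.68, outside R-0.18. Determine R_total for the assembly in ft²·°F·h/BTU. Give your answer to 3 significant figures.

45.3 ft²·°F·h/BTU

10.4/0.256 = 40.62
4.01/5.97 = 0.6717
R_total = 0.68 + 0.645 + 40.62 + 2.51 + 0.6717 + 0.18 = 45.31 ft²·°F·h/BTU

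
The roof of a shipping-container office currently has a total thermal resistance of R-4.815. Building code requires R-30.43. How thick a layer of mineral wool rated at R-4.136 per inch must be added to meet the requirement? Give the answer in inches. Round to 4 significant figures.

6.193 in

ΔR = 30.43 − 4.815 = 25.615 ft²·°F·h/BTU
L = ΔR / (R/in) = 25.615/4.136 = 6.1932 in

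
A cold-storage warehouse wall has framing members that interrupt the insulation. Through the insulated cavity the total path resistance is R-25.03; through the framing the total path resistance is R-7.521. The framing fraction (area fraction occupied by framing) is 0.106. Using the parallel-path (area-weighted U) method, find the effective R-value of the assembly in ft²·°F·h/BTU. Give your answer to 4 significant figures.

U_eff = 0.894/25.03 + 0.106/7.521 = 0.035717 + 0.014094 = 0.049811
R_eff = 1/U_eff = 20.076 ft²·°F·h/BTU

20.08 ft²·°F·h/BTU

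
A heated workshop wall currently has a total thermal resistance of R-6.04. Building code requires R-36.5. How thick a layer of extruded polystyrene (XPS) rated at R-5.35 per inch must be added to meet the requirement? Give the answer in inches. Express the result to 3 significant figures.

5.69 in

ΔR = 36.5 − 6.04 = 30.46 ft²·°F·h/BTU
L = ΔR / (R/in) = 30.46/5.35 = 5.693 in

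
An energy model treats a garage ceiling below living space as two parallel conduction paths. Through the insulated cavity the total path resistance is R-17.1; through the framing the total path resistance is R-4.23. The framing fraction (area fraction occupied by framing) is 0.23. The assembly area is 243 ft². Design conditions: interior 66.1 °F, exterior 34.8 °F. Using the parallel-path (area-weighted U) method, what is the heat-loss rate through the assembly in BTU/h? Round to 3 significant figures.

756 BTU/h

U_eff = 0.77/17.1 + 0.23/4.23 = 0.04503 + 0.05437 = 0.0994
R_eff = 1/U_eff = 10.06 ft²·°F·h/BTU
Q = 243 × (66.1 − 34.8) / 10.06 = 756 BTU/h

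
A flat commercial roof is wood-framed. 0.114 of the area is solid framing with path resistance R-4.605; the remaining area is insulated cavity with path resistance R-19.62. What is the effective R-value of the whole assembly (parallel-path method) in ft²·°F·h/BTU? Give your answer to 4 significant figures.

U_eff = 0.886/19.62 + 0.114/4.605 = 0.045158 + 0.024756 = 0.069914
R_eff = 1/U_eff = 14.303 ft²·°F·h/BTU

14.30 ft²·°F·h/BTU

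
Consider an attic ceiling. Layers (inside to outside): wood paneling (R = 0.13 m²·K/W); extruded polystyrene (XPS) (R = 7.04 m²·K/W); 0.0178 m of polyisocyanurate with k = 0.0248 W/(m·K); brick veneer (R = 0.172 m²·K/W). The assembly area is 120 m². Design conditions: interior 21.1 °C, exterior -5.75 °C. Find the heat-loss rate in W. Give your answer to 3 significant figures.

400 W

0.0178/0.0248 = 0.7177
R_total = 0.13 + 7.04 + 0.7177 + 0.172 = 8.06 m²·K/W
Q = A·ΔT/R = 120 × (21.1 − (-5.75)) / 8.06 = 399.8 W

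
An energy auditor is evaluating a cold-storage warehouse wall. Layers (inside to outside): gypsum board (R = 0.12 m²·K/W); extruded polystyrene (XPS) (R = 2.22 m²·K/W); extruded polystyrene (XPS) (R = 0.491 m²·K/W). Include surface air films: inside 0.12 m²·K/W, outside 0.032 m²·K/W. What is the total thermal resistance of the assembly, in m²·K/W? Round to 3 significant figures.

R_total = 0.12 + 0.12 + 2.22 + 0.491 + 0.032 = 2.983 m²·K/W

2.98 m²·K/W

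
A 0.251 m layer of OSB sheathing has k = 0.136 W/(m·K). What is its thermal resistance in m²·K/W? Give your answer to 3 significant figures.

R = L/k = 0.251/0.136 = 1.846 m²·K/W

1.85 m²·K/W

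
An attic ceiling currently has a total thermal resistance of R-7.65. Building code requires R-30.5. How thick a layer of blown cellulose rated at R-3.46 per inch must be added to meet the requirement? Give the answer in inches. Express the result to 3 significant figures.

ΔR = 30.5 − 7.65 = 22.85 ft²·°F·h/BTU
L = ΔR / (R/in) = 22.85/3.46 = 6.604 in

6.60 in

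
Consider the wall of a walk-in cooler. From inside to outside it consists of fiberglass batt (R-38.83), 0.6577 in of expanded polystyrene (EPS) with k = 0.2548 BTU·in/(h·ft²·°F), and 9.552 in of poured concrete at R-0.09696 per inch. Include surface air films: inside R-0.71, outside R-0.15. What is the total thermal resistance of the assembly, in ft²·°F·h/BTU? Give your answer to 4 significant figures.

0.6577/0.2548 = 2.5812
9.552 × 0.09696 = 0.92616
R_total = 0.71 + 38.83 + 2.5812 + 0.92616 + 0.15 = 43.197 ft²·°F·h/BTU

43.20 ft²·°F·h/BTU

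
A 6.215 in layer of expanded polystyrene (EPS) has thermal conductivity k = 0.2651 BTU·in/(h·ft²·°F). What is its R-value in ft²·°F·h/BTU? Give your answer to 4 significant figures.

R = L/k = 6.215/0.2651 = 23.444 ft²·°F·h/BTU

23.44 ft²·°F·h/BTU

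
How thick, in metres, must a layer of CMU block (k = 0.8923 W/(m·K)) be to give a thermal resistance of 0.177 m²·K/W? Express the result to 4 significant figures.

L = R·k = 0.177 × 0.8923 = 0.15794 m

0.1579 m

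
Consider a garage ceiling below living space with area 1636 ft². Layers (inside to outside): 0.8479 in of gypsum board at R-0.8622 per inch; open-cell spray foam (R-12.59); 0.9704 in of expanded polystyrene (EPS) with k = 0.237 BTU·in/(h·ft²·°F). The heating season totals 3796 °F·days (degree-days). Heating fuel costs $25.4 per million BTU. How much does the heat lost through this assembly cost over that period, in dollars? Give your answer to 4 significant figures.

217.4 dollars

0.8479 × 0.8622 = 0.73106
0.9704/0.237 = 4.0945
R_total = 0.73106 + 12.59 + 4.0945 = 17.416 ft²·°F·h/BTU
E = A × HDD × 24 / R = 1636 × 3796 × 24 / 17.416 = 8558200 BTU
Cost = 8558200/10⁶ × 25.4 = $217.38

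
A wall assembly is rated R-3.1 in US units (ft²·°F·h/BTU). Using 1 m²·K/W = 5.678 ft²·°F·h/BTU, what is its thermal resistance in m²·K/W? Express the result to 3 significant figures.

0.546 m²·K/W

R_SI = 3.1/5.678 = 0.546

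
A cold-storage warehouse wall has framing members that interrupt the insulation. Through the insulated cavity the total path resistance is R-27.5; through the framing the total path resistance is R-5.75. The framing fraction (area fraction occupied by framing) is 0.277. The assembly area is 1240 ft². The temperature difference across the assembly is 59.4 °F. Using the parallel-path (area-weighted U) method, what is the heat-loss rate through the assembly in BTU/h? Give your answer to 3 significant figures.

U_eff = 0.723/27.5 + 0.277/5.75 = 0.02629 + 0.04817 = 0.07446
R_eff = 1/U_eff = 13.43 ft²·°F·h/BTU
Q = 1240 × 59.4 / 13.43 = 5485 BTU/h

5480 BTU/h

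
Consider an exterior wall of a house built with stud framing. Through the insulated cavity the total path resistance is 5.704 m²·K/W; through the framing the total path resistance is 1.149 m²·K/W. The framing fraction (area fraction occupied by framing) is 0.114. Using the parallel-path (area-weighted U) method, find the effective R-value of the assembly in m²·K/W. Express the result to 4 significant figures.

3.929 m²·K/W

U_eff = 0.886/5.704 + 0.114/1.149 = 0.15533 + 0.099217 = 0.25455
R_eff = 1/U_eff = 3.9286 m²·K/W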